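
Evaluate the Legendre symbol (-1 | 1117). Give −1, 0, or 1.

1

Euler's criterion: (-1/1117) ≡ 1116^558 (mod 1117).
1116^2 ≡ 1 (mod 1117)
1116^4 ≡ 1 (mod 1117)
1116^8 ≡ 1 (mod 1117)
1116^16 ≡ 1 (mod 1117)
1116^32 ≡ 1 (mod 1117)
1116^64 ≡ 1 (mod 1117)
1116^128 ≡ 1 (mod 1117)
1116^256 ≡ 1 (mod 1117)
1116^512 ≡ 1 (mod 1117)
1116^558 = 1116^(512+32+8+4+2) ≡ 1 (mod 1117).
Result is 1, so (-1/1117) = 1.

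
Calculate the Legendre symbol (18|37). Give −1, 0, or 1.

-1

Pull out 2: since 37 ≡ 5 (mod 8), (2/37) = -1.
Reciprocity: 9 ≡ 1 and 37 ≡ 1 (mod 4), so (9/37) = +(37/9).
Reduce top mod 9: now compute (1/9).
Reached (1/9) = 1. Collecting the sign flips along the way, the symbol is -1.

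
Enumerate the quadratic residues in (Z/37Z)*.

1 3 4 7 9 10 11 12 16 21 25 26 27 28 30 33 34 36

Square k = 1,…,18 (k and 37−k give the same square):
1²=1, 2²=4, 3²=9, 4²=16, 5²=25, 6²=36, 7²≡12, 8²≡27, 9²≡7, 10²≡26, 11²≡10, 12²≡33, 13²≡21, 14²≡11, 15²≡3, 16²≡34, 17²≡30, 18²≡28 (mod 37).
So the quadratic residues mod 37 are {1, 3, 4, 7, 9, 10, 11, 12, 16, 21, 25, 26, 27, 28, 30, 33, 34, 36}.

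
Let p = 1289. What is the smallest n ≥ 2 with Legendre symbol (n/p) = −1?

3

(2/1289) = +1, so 2 is a residue.
(3/1289) = −1, so 3 is the smallest positive non-residue mod 1289.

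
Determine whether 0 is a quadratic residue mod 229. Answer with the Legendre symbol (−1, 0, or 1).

Top reduces to 0: gcd > 1, so the symbol is 0.

0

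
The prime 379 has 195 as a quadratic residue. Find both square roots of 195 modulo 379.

86, 293

Since 379 ≡ 3 (mod 4), a square root of 195 is 195^((379+1)/4) = 195^95 mod 379.
Repeated squaring: 195^2≡125, 195^4≡86, 195^8≡195, 195^16≡125, 195^32≡86, 195^64≡195 (mod 379).
195^95 = 195^(64+16+8+4+2+1) ≡ 86 (mod 379).
Check: 86² = 7396 ≡ 195 (mod 379). The two roots are 86 and 293.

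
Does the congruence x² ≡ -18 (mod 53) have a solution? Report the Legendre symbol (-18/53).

-1

Euler's criterion: (-18/53) ≡ 35^26 (mod 53).
35^2 ≡ 6 (mod 53)
35^4 ≡ 36 (mod 53)
35^8 ≡ 24 (mod 53)
35^16 ≡ 46 (mod 53)
35^26 = 35^(16+8+2) ≡ 52 (mod 53).
Result is 52 ≡ −1, so (-18/53) = −1.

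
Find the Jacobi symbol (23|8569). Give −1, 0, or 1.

1

Reciprocity: 23 ≡ 3 and 8569 ≡ 1 (mod 4), so (23/8569) = +(8569/23).
Reduce top mod 23: now compute (13/23).
Reciprocity: 13 ≡ 1 and 23 ≡ 3 (mod 4), so (13/23) = +(23/13).
Reduce top mod 13: now compute (10/13).
Pull out 2: since 13 ≡ 5 (mod 8), (2/13) = -1.
Reciprocity: 5 ≡ 1 and 13 ≡ 1 (mod 4), so (5/13) = +(13/5).
Reduce top mod 5: now compute (3/5).
Reciprocity: 3 ≡ 3 and 5 ≡ 1 (mod 4), so (3/5) = +(5/3).
Reduce top mod 3: now compute (2/3).
Pull out 2: since 3 ≡ 3 (mod 8), (2/3) = -1.
Reached (1/3) = 1. Collecting the sign flips along the way, the symbol is +1.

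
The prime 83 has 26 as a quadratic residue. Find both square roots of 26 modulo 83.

Since 83 ≡ 3 (mod 4), a square root of 26 is 26^((83+1)/4) = 26^21 mod 83.
Repeated squaring: 26^2≡12, 26^4≡61, 26^8≡69, 26^16≡30 (mod 83).
26^21 = 26^(16+4+1) ≡ 21 (mod 83).
Check: 21² = 441 ≡ 26 (mod 83). The two roots are 21 and 62.

21, 62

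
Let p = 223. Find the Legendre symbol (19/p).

1

Euler's criterion: (19/223) ≡ 19^111 (mod 223).
19^2 ≡ 138 (mod 223)
19^4 ≡ 89 (mod 223)
19^8 ≡ 116 (mod 223)
19^16 ≡ 76 (mod 223)
19^32 ≡ 201 (mod 223)
19^64 ≡ 38 (mod 223)
19^111 = 19^(64+32+8+4+2+1) ≡ 1 (mod 223).
Result is 1, so (19/223) = 1.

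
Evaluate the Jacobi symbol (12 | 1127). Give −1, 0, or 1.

1

Pull out 2^2: since 1127 ≡ 7 (mod 8), (2/1127) = +1, so (2/1127)^2 = +1.
Reciprocity: 3 ≡ 3 and 1127 ≡ 3 (mod 4), so (3/1127) = −(1127/3).
Reduce top mod 3: now compute (2/3).
Pull out 2: since 3 ≡ 3 (mod 8), (2/3) = -1.
Reached (1/3) = 1. Collecting the sign flips along the way, the symbol is +1.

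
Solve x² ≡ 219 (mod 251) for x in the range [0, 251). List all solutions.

113, 138

Since 251 ≡ 3 (mod 4), a square root of 219 is 219^((251+1)/4) = 219^63 mod 251.
Repeated squaring: 219^2≡20, 219^4≡149, 219^8≡113, 219^16≡219, 219^32≡20 (mod 251).
219^63 = 219^(32+16+8+4+2+1) ≡ 113 (mod 251).
Check: 113² = 12769 ≡ 219 (mod 251). The two roots are 113 and 138.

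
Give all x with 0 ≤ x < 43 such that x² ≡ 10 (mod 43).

Since 43 ≡ 3 (mod 4), a square root of 10 is 10^((43+1)/4) = 10^11 mod 43.
Repeated squaring: 10^2≡14, 10^4≡24, 10^8≡17 (mod 43).
10^11 = 10^(8+2+1) ≡ 15 (mod 43).
Check: 15² = 225 ≡ 10 (mod 43). The two roots are 15 and 28.

15, 28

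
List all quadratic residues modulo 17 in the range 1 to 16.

1, 2, 4, 8, 9, 13, 15, 16

Square k = 1,…,8 (k and 17−k give the same square):
1²=1, 2²=4, 3²=9, 4²=16, 5²≡8, 6²≡2, 7²≡15, 8²≡13 (mod 17).
So the quadratic residues mod 17 are {1, 2, 4, 8, 9, 13, 15, 16}.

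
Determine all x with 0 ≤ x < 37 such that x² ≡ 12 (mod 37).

7, 30

37 ≡ 1 (mod 4), so we find a root by search.
Trying successive values, 7² = 49 ≡ 12 (mod 37). The other root is 37 − 7 = 30.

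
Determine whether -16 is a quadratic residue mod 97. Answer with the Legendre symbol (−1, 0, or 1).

1

Euler's criterion: (-16/97) ≡ 81^48 (mod 97).
81^2 ≡ 62 (mod 97)
81^4 ≡ 61 (mod 97)
81^8 ≡ 35 (mod 97)
81^16 ≡ 61 (mod 97)
81^32 ≡ 35 (mod 97)
81^48 = 81^(32+16) ≡ 1 (mod 97).
Result is 1, so (-16/97) = 1.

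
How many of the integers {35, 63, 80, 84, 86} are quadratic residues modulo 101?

2

(35/101) = -1 → non-residue.
(63/101) = -1 → non-residue.
(80/101) = +1 → QR.
(84/101) = +1 → QR.
(86/101) = -1 → non-residue.
Total quadratic residues among the 5: 2.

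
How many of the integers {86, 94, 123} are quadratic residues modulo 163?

(86/163) = -1 → non-residue.
(94/163) = -1 → non-residue.
(123/163) = -1 → non-residue.
Total quadratic residues among the 3: 0.

0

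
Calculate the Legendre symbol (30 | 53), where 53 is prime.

-1

Pull out 2: since 53 ≡ 5 (mod 8), (2/53) = -1.
Reciprocity: 15 ≡ 3 and 53 ≡ 1 (mod 4), so (15/53) = +(53/15).
Reduce top mod 15: now compute (8/15).
Pull out 2^3: since 15 ≡ 7 (mod 8), (2/15) = +1, so (2/15)^3 = +1.
Reached (1/15) = 1. Collecting the sign flips along the way, the symbol is -1.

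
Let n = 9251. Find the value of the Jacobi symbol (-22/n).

First reduce: -22 ≡ 9229 (mod 9251).
Reciprocity: 9229 ≡ 1 and 9251 ≡ 3 (mod 4), so (9229/9251) = +(9251/9229).
Reduce top mod 9229: now compute (22/9229).
Pull out 2: since 9229 ≡ 5 (mod 8), (2/9229) = -1.
Reciprocity: 11 ≡ 3 and 9229 ≡ 1 (mod 4), so (11/9229) = +(9229/11).
Reduce top mod 11: now compute (0/11).
Top reduces to 0: gcd > 1, so the symbol is 0.

0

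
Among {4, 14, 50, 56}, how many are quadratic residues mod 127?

(4/127) = +1 → QR.
(14/127) = -1 → non-residue.
(50/127) = +1 → QR.
(56/127) = -1 → non-residue.
Total quadratic residues among the 4: 2.

2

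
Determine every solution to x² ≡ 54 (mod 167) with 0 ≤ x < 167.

Since 167 ≡ 3 (mod 4), a square root of 54 is 54^((167+1)/4) = 54^42 mod 167.
Repeated squaring: 54^2≡77, 54^4≡84, 54^8≡42, 54^16≡94, 54^32≡152 (mod 167).
54^42 = 54^(32+8+2) ≡ 87 (mod 167).
Check: 87² = 7569 ≡ 54 (mod 167). The two roots are 80 and 87.

80, 87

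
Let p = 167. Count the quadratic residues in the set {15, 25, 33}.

(15/167) = -1 → non-residue.
(25/167) = +1 → QR.
(33/167) = +1 → QR.
Total quadratic residues among the 3: 2.

2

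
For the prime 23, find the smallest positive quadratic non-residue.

5

(2/23) = +1, so 2 is a residue.
(3/23) = +1, so 3 is a residue.
(4/23) = +1, so 4 is a residue.
(5/23) = −1, so 5 is the smallest positive non-residue mod 23.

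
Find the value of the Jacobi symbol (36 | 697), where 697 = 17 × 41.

Pull out 2^2: since 697 ≡ 1 (mod 8), (2/697) = +1, so (2/697)^2 = +1.
Reciprocity: 9 ≡ 1 and 697 ≡ 1 (mod 4), so (9/697) = +(697/9).
Reduce top mod 9: now compute (4/9).
Pull out 2^2: since 9 ≡ 1 (mod 8), (2/9) = +1, so (2/9)^2 = +1.
Reached (1/9) = 1. Collecting the sign flips along the way, the symbol is +1.

1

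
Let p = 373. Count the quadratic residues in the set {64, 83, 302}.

(64/373) = +1 → QR.
(83/373) = +1 → QR.
(302/373) = +1 → QR.
Total quadratic residues among the 3: 3.

3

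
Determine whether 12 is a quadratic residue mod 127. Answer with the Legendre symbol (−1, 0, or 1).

-1

Pull out 2^2: since 127 ≡ 7 (mod 8), (2/127) = +1, so (2/127)^2 = +1.
Reciprocity: 3 ≡ 3 and 127 ≡ 3 (mod 4), so (3/127) = −(127/3).
Reduce top mod 3: now compute (1/3).
Reached (1/3) = 1. Collecting the sign flips along the way, the symbol is -1.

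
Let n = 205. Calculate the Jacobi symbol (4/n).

1

Pull out 2^2: since 205 ≡ 5 (mod 8), (2/205) = -1, so (2/205)^2 = +1.
Reached (1/205) = 1. Collecting the sign flips along the way, the symbol is +1.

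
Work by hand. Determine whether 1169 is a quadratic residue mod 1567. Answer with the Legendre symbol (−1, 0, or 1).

-1

Reciprocity: 1169 ≡ 1 and 1567 ≡ 3 (mod 4), so (1169/1567) = +(1567/1169).
Reduce top mod 1169: now compute (398/1169).
Pull out 2: since 1169 ≡ 1 (mod 8), (2/1169) = +1.
Reciprocity: 199 ≡ 3 and 1169 ≡ 1 (mod 4), so (199/1169) = +(1169/199).
Reduce top mod 199: now compute (174/199).
Pull out 2: since 199 ≡ 7 (mod 8), (2/199) = +1.
Reciprocity: 87 ≡ 3 and 199 ≡ 3 (mod 4), so (87/199) = −(199/87).
Reduce top mod 87: now compute (25/87).
Reciprocity: 25 ≡ 1 and 87 ≡ 3 (mod 4), so (25/87) = +(87/25).
Reduce top mod 25: now compute (12/25).
Pull out 2^2: since 25 ≡ 1 (mod 8), (2/25) = +1, so (2/25)^2 = +1.
Reciprocity: 3 ≡ 3 and 25 ≡ 1 (mod 4), so (3/25) = +(25/3).
Reduce top mod 3: now compute (1/3).
Reached (1/3) = 1. Collecting the sign flips along the way, the symbol is -1.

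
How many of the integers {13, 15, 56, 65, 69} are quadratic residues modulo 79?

2

(13/79) = +1 → QR.
(15/79) = -1 → non-residue.
(56/79) = -1 → non-residue.
(65/79) = +1 → QR.
(69/79) = -1 → non-residue.
Total quadratic residues among the 5: 2.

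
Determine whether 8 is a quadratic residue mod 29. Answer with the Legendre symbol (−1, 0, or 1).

-1

Pull out 2^3: since 29 ≡ 5 (mod 8), (2/29) = -1, so (2/29)^3 = -1.
Reached (1/29) = 1. Collecting the sign flips along the way, the symbol is -1.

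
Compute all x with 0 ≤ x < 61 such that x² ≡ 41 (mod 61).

23, 38

61 ≡ 1 (mod 4), so we find a root by search.
Trying successive values, 23² = 529 ≡ 41 (mod 61). The other root is 61 − 23 = 38.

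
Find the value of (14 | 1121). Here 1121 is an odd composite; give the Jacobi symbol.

Pull out 2: since 1121 ≡ 1 (mod 8), (2/1121) = +1.
Reciprocity: 7 ≡ 3 and 1121 ≡ 1 (mod 4), so (7/1121) = +(1121/7).
Reduce top mod 7: now compute (1/7).
Reached (1/7) = 1. Collecting the sign flips along the way, the symbol is +1.

1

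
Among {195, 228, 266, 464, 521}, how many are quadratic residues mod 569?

1

(195/569) = -1 → non-residue.
(228/569) = +1 → QR.
(266/569) = -1 → non-residue.
(464/569) = -1 → non-residue.
(521/569) = -1 → non-residue.
Total quadratic residues among the 5: 1.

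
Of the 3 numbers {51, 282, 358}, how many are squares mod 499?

3

(51/499) = +1 → QR.
(282/499) = +1 → QR.
(358/499) = +1 → QR.
Total quadratic residues among the 3: 3.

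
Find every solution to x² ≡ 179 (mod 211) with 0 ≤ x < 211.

Since 211 ≡ 3 (mod 4), a square root of 179 is 179^((211+1)/4) = 179^53 mod 211.
Repeated squaring: 179^2≡180, 179^4≡117, 179^8≡185, 179^16≡43, 179^32≡161 (mod 211).
179^53 = 179^(32+16+4+1) ≡ 161 (mod 211).
Check: 161² = 25921 ≡ 179 (mod 211). The two roots are 50 and 161.

50, 161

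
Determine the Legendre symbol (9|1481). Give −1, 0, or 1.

1

Reciprocity: 9 ≡ 1 and 1481 ≡ 1 (mod 4), so (9/1481) = +(1481/9).
Reduce top mod 9: now compute (5/9).
Reciprocity: 5 ≡ 1 and 9 ≡ 1 (mod 4), so (5/9) = +(9/5).
Reduce top mod 5: now compute (4/5).
Pull out 2^2: since 5 ≡ 5 (mod 8), (2/5) = -1, so (2/5)^2 = +1.
Reached (1/5) = 1. Collecting the sign flips along the way, the symbol is +1.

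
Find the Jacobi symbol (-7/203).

First reduce: -7 ≡ 196 (mod 203).
Pull out 2^2: since 203 ≡ 3 (mod 8), (2/203) = -1, so (2/203)^2 = +1.
Reciprocity: 49 ≡ 1 and 203 ≡ 3 (mod 4), so (49/203) = +(203/49).
Reduce top mod 49: now compute (7/49).
Reciprocity: 7 ≡ 3 and 49 ≡ 1 (mod 4), so (7/49) = +(49/7).
Reduce top mod 7: now compute (0/7).
Top reduces to 0: gcd > 1, so the symbol is 0.

0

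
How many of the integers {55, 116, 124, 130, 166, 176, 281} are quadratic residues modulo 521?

6

(55/521) = +1 → QR.
(116/521) = +1 → QR.
(124/521) = +1 → QR.
(130/521) = +1 → QR.
(166/521) = +1 → QR.
(176/521) = +1 → QR.
(281/521) = -1 → non-residue.
Total quadratic residues among the 7: 6.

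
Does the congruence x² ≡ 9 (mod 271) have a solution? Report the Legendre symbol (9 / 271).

1

Reciprocity: 9 ≡ 1 and 271 ≡ 3 (mod 4), so (9/271) = +(271/9).
Reduce top mod 9: now compute (1/9).
Reached (1/9) = 1. Collecting the sign flips along the way, the symbol is +1.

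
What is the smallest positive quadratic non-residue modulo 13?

2

(2/13) = −1, so 2 is the smallest positive non-residue mod 13.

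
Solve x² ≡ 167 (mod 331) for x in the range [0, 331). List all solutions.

Since 331 ≡ 3 (mod 4), a square root of 167 is 167^((331+1)/4) = 167^83 mod 331.
Repeated squaring: 167^2≡85, 167^4≡274, 167^8≡270, 167^16≡80, 167^32≡111, 167^64≡74 (mod 331).
167^83 = 167^(64+16+2+1) ≡ 120 (mod 331).
Check: 120² = 14400 ≡ 167 (mod 331). The two roots are 120 and 211.

120, 211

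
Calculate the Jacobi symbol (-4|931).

-1

First reduce: -4 ≡ 927 (mod 931).
Reciprocity: 927 ≡ 3 and 931 ≡ 3 (mod 4), so (927/931) = −(931/927).
Reduce top mod 927: now compute (4/927).
Pull out 2^2: since 927 ≡ 7 (mod 8), (2/927) = +1, so (2/927)^2 = +1.
Reached (1/927) = 1. Collecting the sign flips along the way, the symbol is -1.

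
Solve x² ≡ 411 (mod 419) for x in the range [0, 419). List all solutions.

Since 419 ≡ 3 (mod 4), a square root of 411 is 411^((419+1)/4) = 411^105 mod 419.
Repeated squaring: 411^2≡64, 411^4≡325, 411^8≡37, 411^16≡112, 411^32≡393, 411^64≡257 (mod 419).
411^105 = 411^(64+32+8+1) ≡ 192 (mod 419).
Check: 192² = 36864 ≡ 411 (mod 419). The two roots are 192 and 227.

192, 227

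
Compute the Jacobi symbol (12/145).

Pull out 2^2: since 145 ≡ 1 (mod 8), (2/145) = +1, so (2/145)^2 = +1.
Reciprocity: 3 ≡ 3 and 145 ≡ 1 (mod 4), so (3/145) = +(145/3).
Reduce top mod 3: now compute (1/3).
Reached (1/3) = 1. Collecting the sign flips along the way, the symbol is +1.

1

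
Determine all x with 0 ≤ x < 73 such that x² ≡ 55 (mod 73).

73 ≡ 1 (mod 4), so we find a root by search.
Trying successive values, 36² = 1296 ≡ 55 (mod 73). The other root is 73 − 36 = 37.

36, 37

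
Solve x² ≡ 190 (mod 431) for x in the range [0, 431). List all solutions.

173, 258

Since 431 ≡ 3 (mod 4), a square root of 190 is 190^((431+1)/4) = 190^108 mod 431.
Repeated squaring: 190^2≡327, 190^4≡41, 190^8≡388, 190^16≡125, 190^32≡109, 190^64≡244 (mod 431).
190^108 = 190^(64+32+8+4) ≡ 173 (mod 431).
Check: 173² = 29929 ≡ 190 (mod 431). The two roots are 173 and 258.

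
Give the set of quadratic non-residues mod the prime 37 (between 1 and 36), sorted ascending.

Square k = 1,…,18 (k and 37−k give the same square):
1²=1, 2²=4, 3²=9, 4²=16, 5²=25, 6²=36, 7²≡12, 8²≡27, 9²≡7, 10²≡26, 11²≡10, 12²≡33, 13²≡21, 14²≡11, 15²≡3, 16²≡34, 17²≡30, 18²≡28 (mod 37).
The residues are {1, 3, 4, 7, 9, 10, 11, 12, 16, 21, 25, 26, 27, 28, 30, 33, 34, 36}; the non-residues are the remaining 18 nonzero classes.

2,5,6,8,13,14,15,17,18,19,20,22,23,24,29,31,32,35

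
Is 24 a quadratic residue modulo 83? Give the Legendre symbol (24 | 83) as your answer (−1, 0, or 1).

Pull out 2^3: since 83 ≡ 3 (mod 8), (2/83) = -1, so (2/83)^3 = -1.
Reciprocity: 3 ≡ 3 and 83 ≡ 3 (mod 4), so (3/83) = −(83/3).
Reduce top mod 3: now compute (2/3).
Pull out 2: since 3 ≡ 3 (mod 8), (2/3) = -1.
Reached (1/3) = 1. Collecting the sign flips along the way, the symbol is -1.

-1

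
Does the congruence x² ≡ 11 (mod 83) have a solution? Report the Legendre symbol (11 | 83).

1

Euler's criterion: (11/83) ≡ 11^41 (mod 83).
11^2 ≡ 38 (mod 83)
11^4 ≡ 33 (mod 83)
11^8 ≡ 10 (mod 83)
11^16 ≡ 17 (mod 83)
11^32 ≡ 40 (mod 83)
11^41 = 11^(32+8+1) ≡ 1 (mod 83).
Result is 1, so (11/83) = 1.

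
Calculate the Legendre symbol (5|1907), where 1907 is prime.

Reciprocity: 5 ≡ 1 and 1907 ≡ 3 (mod 4), so (5/1907) = +(1907/5).
Reduce top mod 5: now compute (2/5).
Pull out 2: since 5 ≡ 5 (mod 8), (2/5) = -1.
Reached (1/5) = 1. Collecting the sign flips along the way, the symbol is -1.

-1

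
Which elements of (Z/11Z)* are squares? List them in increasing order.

Square k = 1,…,5 (k and 11−k give the same square):
1²=1, 2²=4, 3²=9, 4²≡5, 5²≡3 (mod 11).
So the quadratic residues mod 11 are {1, 3, 4, 5, 9}.

1, 3, 4, 5, 9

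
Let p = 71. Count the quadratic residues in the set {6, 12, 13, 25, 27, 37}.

(6/71) = +1 → QR.
(12/71) = +1 → QR.
(13/71) = -1 → non-residue.
(25/71) = +1 → QR.
(27/71) = +1 → QR.
(37/71) = +1 → QR.
Total quadratic residues among the 6: 5.

5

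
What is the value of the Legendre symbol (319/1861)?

Reciprocity: 319 ≡ 3 and 1861 ≡ 1 (mod 4), so (319/1861) = +(1861/319).
Reduce top mod 319: now compute (266/319).
Pull out 2: since 319 ≡ 7 (mod 8), (2/319) = +1.
Reciprocity: 133 ≡ 1 and 319 ≡ 3 (mod 4), so (133/319) = +(319/133).
Reduce top mod 133: now compute (53/133).
Reciprocity: 53 ≡ 1 and 133 ≡ 1 (mod 4), so (53/133) = +(133/53).
Reduce top mod 53: now compute (27/53).
Reciprocity: 27 ≡ 3 and 53 ≡ 1 (mod 4), so (27/53) = +(53/27).
Reduce top mod 27: now compute (26/27).
Pull out 2: since 27 ≡ 3 (mod 8), (2/27) = -1.
Reciprocity: 13 ≡ 1 and 27 ≡ 3 (mod 4), so (13/27) = +(27/13).
Reduce top mod 13: now compute (1/13).
Reached (1/13) = 1. Collecting the sign flips along the way, the symbol is -1.

-1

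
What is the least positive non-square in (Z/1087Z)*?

3

(2/1087) = +1, so 2 is a residue.
(3/1087) = −1, so 3 is the smallest positive non-residue mod 1087.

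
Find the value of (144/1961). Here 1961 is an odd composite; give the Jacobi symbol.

1

Pull out 2^4: since 1961 ≡ 1 (mod 8), (2/1961) = +1, so (2/1961)^4 = +1.
Reciprocity: 9 ≡ 1 and 1961 ≡ 1 (mod 4), so (9/1961) = +(1961/9).
Reduce top mod 9: now compute (8/9).
Pull out 2^3: since 9 ≡ 1 (mod 8), (2/9) = +1, so (2/9)^3 = +1.
Reached (1/9) = 1. Collecting the sign flips along the way, the symbol is +1.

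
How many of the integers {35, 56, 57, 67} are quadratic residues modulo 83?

0

(35/83) = -1 → non-residue.
(56/83) = -1 → non-residue.
(57/83) = -1 → non-residue.
(67/83) = -1 → non-residue.
Total quadratic residues among the 4: 0.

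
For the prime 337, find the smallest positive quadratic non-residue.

5

(2/337) = +1, so 2 is a residue.
(3/337) = +1, so 3 is a residue.
(4/337) = +1, so 4 is a residue.
(5/337) = −1, so 5 is the smallest positive non-residue mod 337.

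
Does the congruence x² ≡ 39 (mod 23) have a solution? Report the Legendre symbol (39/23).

First reduce: 39 ≡ 16 (mod 23).
Pull out 2^4: since 23 ≡ 7 (mod 8), (2/23) = +1, so (2/23)^4 = +1.
Reached (1/23) = 1. Collecting the sign flips along the way, the symbol is +1.

1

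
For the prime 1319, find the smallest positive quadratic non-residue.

13

(2/1319) = +1, so 2 is a residue.
(3/1319) = +1, so 3 is a residue.
(4/1319) = +1, so 4 is a residue.
(5/1319) = +1, so 5 is a residue.
(6/1319) = +1, so 6 is a residue.
(7/1319) = +1, so 7 is a residue.
(8/1319) = +1, so 8 is a residue.
(9/1319) = +1, so 9 is a residue.
(10/1319) = +1, so 10 is a residue.
(11/1319) = +1, so 11 is a residue.
(12/1319) = +1, so 12 is a residue.
(13/1319) = −1, so 13 is the smallest positive non-residue mod 1319.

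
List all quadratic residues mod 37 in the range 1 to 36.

1,3,4,7,9,10,11,12,16,21,25,26,27,28,30,33,34,36

Square k = 1,…,18 (k and 37−k give the same square):
1²=1, 2²=4, 3²=9, 4²=16, 5²=25, 6²=36, 7²≡12, 8²≡27, 9²≡7, 10²≡26, 11²≡10, 12²≡33, 13²≡21, 14²≡11, 15²≡3, 16²≡34, 17²≡30, 18²≡28 (mod 37).
So the quadratic residues mod 37 are {1, 3, 4, 7, 9, 10, 11, 12, 16, 21, 25, 26, 27, 28, 30, 33, 34, 36}.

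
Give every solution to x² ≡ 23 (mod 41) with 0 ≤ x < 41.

41 ≡ 1 (mod 4), so we find a root by search.
Trying successive values, 8² = 64 ≡ 23 (mod 41). The other root is 41 − 8 = 33.

8, 33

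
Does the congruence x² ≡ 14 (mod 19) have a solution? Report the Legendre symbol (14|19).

-1

Pull out 2: since 19 ≡ 3 (mod 8), (2/19) = -1.
Reciprocity: 7 ≡ 3 and 19 ≡ 3 (mod 4), so (7/19) = −(19/7).
Reduce top mod 7: now compute (5/7).
Reciprocity: 5 ≡ 1 and 7 ≡ 3 (mod 4), so (5/7) = +(7/5).
Reduce top mod 5: now compute (2/5).
Pull out 2: since 5 ≡ 5 (mod 8), (2/5) = -1.
Reached (1/5) = 1. Collecting the sign flips along the way, the symbol is -1.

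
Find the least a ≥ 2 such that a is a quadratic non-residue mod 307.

(2/307) = −1, so 2 is the smallest positive non-residue mod 307.

2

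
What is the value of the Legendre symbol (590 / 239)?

-1

First reduce: 590 ≡ 112 (mod 239).
Pull out 2^4: since 239 ≡ 7 (mod 8), (2/239) = +1, so (2/239)^4 = +1.
Reciprocity: 7 ≡ 3 and 239 ≡ 3 (mod 4), so (7/239) = −(239/7).
Reduce top mod 7: now compute (1/7).
Reached (1/7) = 1. Collecting the sign flips along the way, the symbol is -1.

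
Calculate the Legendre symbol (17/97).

-1

Euler's criterion: (17/97) ≡ 17^48 (mod 97).
17^2 ≡ 95 (mod 97)
17^4 ≡ 4 (mod 97)
17^8 ≡ 16 (mod 97)
17^16 ≡ 62 (mod 97)
17^32 ≡ 61 (mod 97)
17^48 = 17^(32+16) ≡ 96 (mod 97).
Result is 96 ≡ −1, so (17/97) = −1.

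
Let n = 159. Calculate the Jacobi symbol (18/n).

0

Pull out 2: since 159 ≡ 7 (mod 8), (2/159) = +1.
Reciprocity: 9 ≡ 1 and 159 ≡ 3 (mod 4), so (9/159) = +(159/9).
Reduce top mod 9: now compute (6/9).
Pull out 2: since 9 ≡ 1 (mod 8), (2/9) = +1.
Reciprocity: 3 ≡ 3 and 9 ≡ 1 (mod 4), so (3/9) = +(9/3).
Reduce top mod 3: now compute (0/3).
Top reduces to 0: gcd > 1, so the symbol is 0.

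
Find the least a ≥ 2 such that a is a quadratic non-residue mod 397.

(2/397) = −1, so 2 is the smallest positive non-residue mod 397.

2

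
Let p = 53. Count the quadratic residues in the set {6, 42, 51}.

2

(6/53) = +1 → QR.
(42/53) = +1 → QR.
(51/53) = -1 → non-residue.
Total quadratic residues among the 3: 2.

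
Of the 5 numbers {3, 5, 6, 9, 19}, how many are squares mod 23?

(3/23) = +1 → QR.
(5/23) = -1 → non-residue.
(6/23) = +1 → QR.
(9/23) = +1 → QR.
(19/23) = -1 → non-residue.
Total quadratic residues among the 5: 3.

3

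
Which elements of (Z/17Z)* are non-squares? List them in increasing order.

Square k = 1,…,8 (k and 17−k give the same square):
1²=1, 2²=4, 3²=9, 4²=16, 5²≡8, 6²≡2, 7²≡15, 8²≡13 (mod 17).
The residues are {1, 2, 4, 8, 9, 13, 15, 16}; the non-residues are the remaining 8 nonzero classes.

3,5,6,7,10,11,12,14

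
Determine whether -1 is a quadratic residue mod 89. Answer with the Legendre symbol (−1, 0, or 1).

Euler's criterion: (-1/89) ≡ 88^44 (mod 89).
88^2 ≡ 1 (mod 89)
88^4 ≡ 1 (mod 89)
88^8 ≡ 1 (mod 89)
88^16 ≡ 1 (mod 89)
88^32 ≡ 1 (mod 89)
88^44 = 88^(32+8+4) ≡ 1 (mod 89).
Result is 1, so (-1/89) = 1.

1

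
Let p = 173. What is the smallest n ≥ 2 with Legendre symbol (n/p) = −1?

2

(2/173) = −1, so 2 is the smallest positive non-residue mod 173.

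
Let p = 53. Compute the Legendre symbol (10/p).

Pull out 2: since 53 ≡ 5 (mod 8), (2/53) = -1.
Reciprocity: 5 ≡ 1 and 53 ≡ 1 (mod 4), so (5/53) = +(53/5).
Reduce top mod 5: now compute (3/5).
Reciprocity: 3 ≡ 3 and 5 ≡ 1 (mod 4), so (3/5) = +(5/3).
Reduce top mod 3: now compute (2/3).
Pull out 2: since 3 ≡ 3 (mod 8), (2/3) = -1.
Reached (1/3) = 1. Collecting the sign flips along the way, the symbol is +1.

1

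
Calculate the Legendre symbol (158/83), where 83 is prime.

1

First reduce: 158 ≡ 75 (mod 83).
Reciprocity: 75 ≡ 3 and 83 ≡ 3 (mod 4), so (75/83) = −(83/75).
Reduce top mod 75: now compute (8/75).
Pull out 2^3: since 75 ≡ 3 (mod 8), (2/75) = -1, so (2/75)^3 = -1.
Reached (1/75) = 1. Collecting the sign flips along the way, the symbol is +1.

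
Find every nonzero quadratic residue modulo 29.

1, 4, 5, 6, 7, 9, 13, 16, 20, 22, 23, 24, 25, 28

Square k = 1,…,14 (k and 29−k give the same square):
1²=1, 2²=4, 3²=9, 4²=16, 5²=25, 6²≡7, 7²≡20, 8²≡6, 9²≡23, 10²≡13, 11²≡5, 12²≡28, 13²≡24, 14²≡22 (mod 29).
So the quadratic residues mod 29 are {1, 4, 5, 6, 7, 9, 13, 16, 20, 22, 23, 24, 25, 28}.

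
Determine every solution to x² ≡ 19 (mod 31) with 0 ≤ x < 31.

Since 31 ≡ 3 (mod 4), a square root of 19 is 19^((31+1)/4) = 19^8 mod 31.
Repeated squaring: 19^2≡20, 19^4≡28, 19^8≡9 (mod 31).
19^8 = 19^(8) ≡ 9 (mod 31).
Check: 9² = 81 ≡ 19 (mod 31). The two roots are 9 and 22.

9, 22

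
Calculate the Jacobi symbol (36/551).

1

Pull out 2^2: since 551 ≡ 7 (mod 8), (2/551) = +1, so (2/551)^2 = +1.
Reciprocity: 9 ≡ 1 and 551 ≡ 3 (mod 4), so (9/551) = +(551/9).
Reduce top mod 9: now compute (2/9).
Pull out 2: since 9 ≡ 1 (mod 8), (2/9) = +1.
Reached (1/9) = 1. Collecting the sign flips along the way, the symbol is +1.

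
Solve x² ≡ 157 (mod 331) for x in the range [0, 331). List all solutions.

Since 331 ≡ 3 (mod 4), a square root of 157 is 157^((331+1)/4) = 157^83 mod 331.
Repeated squaring: 157^2≡155, 157^4≡193, 157^8≡177, 157^16≡215, 157^32≡216, 157^64≡316 (mod 331).
157^83 = 157^(64+16+2+1) ≡ 56 (mod 331).
Check: 56² = 3136 ≡ 157 (mod 331). The two roots are 56 and 275.

56, 275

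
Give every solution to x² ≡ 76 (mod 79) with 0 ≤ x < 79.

32, 47

Since 79 ≡ 3 (mod 4), a square root of 76 is 76^((79+1)/4) = 76^20 mod 79.
Repeated squaring: 76^2≡9, 76^4≡2, 76^8≡4, 76^16≡16 (mod 79).
76^20 = 76^(16+4) ≡ 32 (mod 79).
Check: 32² = 1024 ≡ 76 (mod 79). The two roots are 32 and 47.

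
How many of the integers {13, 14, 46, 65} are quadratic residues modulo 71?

(13/71) = -1 → non-residue.
(14/71) = -1 → non-residue.
(46/71) = -1 → non-residue.
(65/71) = -1 → non-residue.
Total quadratic residues among the 4: 0.

0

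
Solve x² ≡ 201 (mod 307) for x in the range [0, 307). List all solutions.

87, 220

Since 307 ≡ 3 (mod 4), a square root of 201 is 201^((307+1)/4) = 201^77 mod 307.
Repeated squaring: 201^2≡184, 201^4≡86, 201^8≡28, 201^16≡170, 201^32≡42, 201^64≡229 (mod 307).
201^77 = 201^(64+8+4+1) ≡ 87 (mod 307).
Check: 87² = 7569 ≡ 201 (mod 307). The two roots are 87 and 220.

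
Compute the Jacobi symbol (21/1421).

Reciprocity: 21 ≡ 1 and 1421 ≡ 1 (mod 4), so (21/1421) = +(1421/21).
Reduce top mod 21: now compute (14/21).
Pull out 2: since 21 ≡ 5 (mod 8), (2/21) = -1.
Reciprocity: 7 ≡ 3 and 21 ≡ 1 (mod 4), so (7/21) = +(21/7).
Reduce top mod 7: now compute (0/7).
Top reduces to 0: gcd > 1, so the symbol is 0.

0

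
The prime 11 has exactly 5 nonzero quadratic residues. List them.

1,3,4,5,9

Square k = 1,…,5 (k and 11−k give the same square):
1²=1, 2²=4, 3²=9, 4²≡5, 5²≡3 (mod 11).
So the quadratic residues mod 11 are {1, 3, 4, 5, 9}.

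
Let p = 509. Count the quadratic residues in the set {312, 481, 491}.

0

(312/509) = -1 → non-residue.
(481/509) = -1 → non-residue.
(491/509) = -1 → non-residue.
Total quadratic residues among the 3: 0.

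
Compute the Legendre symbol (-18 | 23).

First reduce: -18 ≡ 5 (mod 23).
Reciprocity: 5 ≡ 1 and 23 ≡ 3 (mod 4), so (5/23) = +(23/5).
Reduce top mod 5: now compute (3/5).
Reciprocity: 3 ≡ 3 and 5 ≡ 1 (mod 4), so (3/5) = +(5/3).
Reduce top mod 3: now compute (2/3).
Pull out 2: since 3 ≡ 3 (mod 8), (2/3) = -1.
Reached (1/3) = 1. Collecting the sign flips along the way, the symbol is -1.

-1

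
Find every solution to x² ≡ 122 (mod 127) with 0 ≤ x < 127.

54, 73

Since 127 ≡ 3 (mod 4), a square root of 122 is 122^((127+1)/4) = 122^32 mod 127.
Repeated squaring: 122^2≡25, 122^4≡117, 122^8≡100, 122^16≡94, 122^32≡73 (mod 127).
122^32 = 122^(32) ≡ 73 (mod 127).
Check: 73² = 5329 ≡ 122 (mod 127). The two roots are 54 and 73.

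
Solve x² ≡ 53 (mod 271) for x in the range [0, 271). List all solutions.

18, 253

Since 271 ≡ 3 (mod 4), a square root of 53 is 53^((271+1)/4) = 53^68 mod 271.
Repeated squaring: 53^2≡99, 53^4≡45, 53^8≡128, 53^16≡124, 53^32≡200, 53^64≡163 (mod 271).
53^68 = 53^(64+4) ≡ 18 (mod 271).
Check: 18² = 324 ≡ 53 (mod 271). The two roots are 18 and 253.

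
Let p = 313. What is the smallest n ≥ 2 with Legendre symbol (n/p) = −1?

(2/313) = +1, so 2 is a residue.
(3/313) = +1, so 3 is a residue.
(4/313) = +1, so 4 is a residue.
(5/313) = −1, so 5 is the smallest positive non-residue mod 313.

5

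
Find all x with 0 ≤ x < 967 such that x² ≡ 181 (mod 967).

168, 799

Since 967 ≡ 3 (mod 4), a square root of 181 is 181^((967+1)/4) = 181^242 mod 967.
Repeated squaring: 181^2≡850, 181^4≡151, 181^8≡560, 181^16≡292, 181^32≡168, 181^64≡181, 181^128≡850 (mod 967).
181^242 = 181^(128+64+32+16+2) ≡ 168 (mod 967).
Check: 168² = 28224 ≡ 181 (mod 967). The two roots are 168 and 799.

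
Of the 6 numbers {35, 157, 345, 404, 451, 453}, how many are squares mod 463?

3

(35/463) = +1 → QR.
(157/463) = -1 → non-residue.
(345/463) = -1 → non-residue.
(404/463) = -1 → non-residue.
(451/463) = +1 → QR.
(453/463) = +1 → QR.
Total quadratic residues among the 6: 3.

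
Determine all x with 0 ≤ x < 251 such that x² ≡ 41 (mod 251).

Since 251 ≡ 3 (mod 4), a square root of 41 is 41^((251+1)/4) = 41^63 mod 251.
Repeated squaring: 41^2≡175, 41^4≡3, 41^8≡9, 41^16≡81, 41^32≡35 (mod 251).
41^63 = 41^(32+16+8+4+2+1) ≡ 36 (mod 251).
Check: 36² = 1296 ≡ 41 (mod 251). The two roots are 36 and 215.

36, 215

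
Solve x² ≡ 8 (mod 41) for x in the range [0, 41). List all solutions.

7, 34

41 ≡ 1 (mod 4), so we find a root by search.
Trying successive values, 7² = 49 ≡ 8 (mod 41). The other root is 41 − 7 = 34.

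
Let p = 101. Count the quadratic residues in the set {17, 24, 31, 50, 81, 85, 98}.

5

(17/101) = +1 → QR.
(24/101) = +1 → QR.
(31/101) = +1 → QR.
(50/101) = -1 → non-residue.
(81/101) = +1 → QR.
(85/101) = +1 → QR.
(98/101) = -1 → non-residue.
Total quadratic residues among the 7: 5.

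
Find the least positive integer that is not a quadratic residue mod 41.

(2/41) = +1, so 2 is a residue.
(3/41) = −1, so 3 is the smallest positive non-residue mod 41.

3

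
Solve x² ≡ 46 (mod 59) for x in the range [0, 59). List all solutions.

Since 59 ≡ 3 (mod 4), a square root of 46 is 46^((59+1)/4) = 46^15 mod 59.
Repeated squaring: 46^2≡51, 46^4≡5, 46^8≡25 (mod 59).
46^15 = 46^(8+4+2+1) ≡ 20 (mod 59).
Check: 20² = 400 ≡ 46 (mod 59). The two roots are 20 and 39.

20, 39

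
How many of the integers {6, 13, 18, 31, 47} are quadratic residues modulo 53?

(6/53) = +1 → QR.
(13/53) = +1 → QR.
(18/53) = -1 → non-residue.
(31/53) = -1 → non-residue.
(47/53) = +1 → QR.
Total quadratic residues among the 5: 3.

3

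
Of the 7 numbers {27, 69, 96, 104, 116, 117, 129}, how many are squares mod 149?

(27/149) = -1 → non-residue.
(69/149) = +1 → QR.
(96/149) = +1 → QR.
(104/149) = +1 → QR.
(116/149) = +1 → QR.
(117/149) = -1 → non-residue.
(129/149) = +1 → QR.
Total quadratic residues among the 7: 5.

5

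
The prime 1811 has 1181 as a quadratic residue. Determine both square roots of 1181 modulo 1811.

Since 1811 ≡ 3 (mod 4), a square root of 1181 is 1181^((1811+1)/4) = 1181^453 mod 1811.
Repeated squaring: 1181^2≡291, 1181^4≡1375, 1181^8≡1752, 1181^16≡1670, 1181^32≡1771, 1181^64≡1600, 1181^128≡1057, 1181^256≡1673 (mod 1811).
1181^453 = 1181^(256+128+64+4+1) ≡ 1067 (mod 1811).
Check: 1067² = 1138489 ≡ 1181 (mod 1811). The two roots are 744 and 1067.

744, 1067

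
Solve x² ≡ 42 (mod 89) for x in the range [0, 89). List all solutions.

24, 65

89 ≡ 1 (mod 4), so we find a root by search.
Trying successive values, 24² = 576 ≡ 42 (mod 89). The other root is 89 − 24 = 65.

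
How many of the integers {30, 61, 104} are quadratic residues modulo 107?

(30/107) = +1 → QR.
(61/107) = +1 → QR.
(104/107) = -1 → non-residue.
Total quadratic residues among the 3: 2.

2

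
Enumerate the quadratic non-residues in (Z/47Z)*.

5,10,11,13,15,19,20,22,23,26,29,30,31,33,35,38,39,40,41,43,44,45,46

Square k = 1,…,23 (k and 47−k give the same square):
1²=1, 2²=4, 3²=9, 4²=16, 5²=25, 6²=36, 7²≡2, 8²≡17, 9²≡34, 10²≡6, 11²≡27, 12²≡3, 13²≡28, 14²≡8, 15²≡37, 16²≡21, 17²≡7, 18²≡42, 19²≡32, 20²≡24, 21²≡18, 22²≡14, 23²≡12 (mod 47).
The residues are {1, 2, 3, 4, 6, 7, 8, 9, 12, 14, 16, 17, 18, 21, 24, 25, 27, 28, 32, 34, 36, 37, 42}; the non-residues are the remaining 23 nonzero classes.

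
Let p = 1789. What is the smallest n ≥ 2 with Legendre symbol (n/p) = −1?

2

(2/1789) = −1, so 2 is the smallest positive non-residue mod 1789.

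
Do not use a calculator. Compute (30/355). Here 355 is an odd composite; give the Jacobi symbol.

Pull out 2: since 355 ≡ 3 (mod 8), (2/355) = -1.
Reciprocity: 15 ≡ 3 and 355 ≡ 3 (mod 4), so (15/355) = −(355/15).
Reduce top mod 15: now compute (10/15).
Pull out 2: since 15 ≡ 7 (mod 8), (2/15) = +1.
Reciprocity: 5 ≡ 1 and 15 ≡ 3 (mod 4), so (5/15) = +(15/5).
Reduce top mod 5: now compute (0/5).
Top reduces to 0: gcd > 1, so the symbol is 0.

0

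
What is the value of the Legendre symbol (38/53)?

1

Pull out 2: since 53 ≡ 5 (mod 8), (2/53) = -1.
Reciprocity: 19 ≡ 3 and 53 ≡ 1 (mod 4), so (19/53) = +(53/19).
Reduce top mod 19: now compute (15/19).
Reciprocity: 15 ≡ 3 and 19 ≡ 3 (mod 4), so (15/19) = −(19/15).
Reduce top mod 15: now compute (4/15).
Pull out 2^2: since 15 ≡ 7 (mod 8), (2/15) = +1, so (2/15)^2 = +1.
Reached (1/15) = 1. Collecting the sign flips along the way, the symbol is +1.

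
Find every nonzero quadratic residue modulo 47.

Square k = 1,…,23 (k and 47−k give the same square):
1²=1, 2²=4, 3²=9, 4²=16, 5²=25, 6²=36, 7²≡2, 8²≡17, 9²≡34, 10²≡6, 11²≡27, 12²≡3, 13²≡28, 14²≡8, 15²≡37, 16²≡21, 17²≡7, 18²≡42, 19²≡32, 20²≡24, 21²≡18, 22²≡14, 23²≡12 (mod 47).
So the quadratic residues mod 47 are {1, 2, 3, 4, 6, 7, 8, 9, 12, 14, 16, 17, 18, 21, 24, 25, 27, 28, 32, 34, 36, 37, 42}.

1, 2, 3, 4, 6, 7, 8, 9, 12, 14, 16, 17, 18, 21, 24, 25, 27, 28, 32, 34, 36, 37, 42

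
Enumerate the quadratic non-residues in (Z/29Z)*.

Square k = 1,…,14 (k and 29−k give the same square):
1²=1, 2²=4, 3²=9, 4²=16, 5²=25, 6²≡7, 7²≡20, 8²≡6, 9²≡23, 10²≡13, 11²≡5, 12²≡28, 13²≡24, 14²≡22 (mod 29).
The residues are {1, 4, 5, 6, 7, 9, 13, 16, 20, 22, 23, 24, 25, 28}; the non-residues are the remaining 14 nonzero classes.

2, 3, 8, 10, 11, 12, 14, 15, 17, 18, 19, 21, 26, 27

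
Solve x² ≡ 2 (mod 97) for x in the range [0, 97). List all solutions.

14, 83

97 ≡ 1 (mod 4), so we find a root by search.
Trying successive values, 14² = 196 ≡ 2 (mod 97). The other root is 97 − 14 = 83.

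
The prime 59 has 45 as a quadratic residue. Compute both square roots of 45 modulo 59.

24, 35

Since 59 ≡ 3 (mod 4), a square root of 45 is 45^((59+1)/4) = 45^15 mod 59.
Repeated squaring: 45^2≡19, 45^4≡7, 45^8≡49 (mod 59).
45^15 = 45^(8+4+2+1) ≡ 35 (mod 59).
Check: 35² = 1225 ≡ 45 (mod 59). The two roots are 24 and 35.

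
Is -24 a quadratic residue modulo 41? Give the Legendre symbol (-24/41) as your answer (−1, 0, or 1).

Euler's criterion: (-24/41) ≡ 17^20 (mod 41).
17^2 ≡ 2 (mod 41)
17^4 ≡ 4 (mod 41)
17^8 ≡ 16 (mod 41)
17^16 ≡ 10 (mod 41)
17^20 = 17^(16+4) ≡ 40 (mod 41).
Result is 40 ≡ −1, so (-24/41) = −1.

-1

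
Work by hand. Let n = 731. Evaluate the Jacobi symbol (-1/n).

-1

First reduce: -1 ≡ 730 (mod 731).
Pull out 2: since 731 ≡ 3 (mod 8), (2/731) = -1.
Reciprocity: 365 ≡ 1 and 731 ≡ 3 (mod 4), so (365/731) = +(731/365).
Reduce top mod 365: now compute (1/365).
Reached (1/365) = 1. Collecting the sign flips along the way, the symbol is -1.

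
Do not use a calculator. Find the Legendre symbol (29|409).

-1

Reciprocity: 29 ≡ 1 and 409 ≡ 1 (mod 4), so (29/409) = +(409/29).
Reduce top mod 29: now compute (3/29).
Reciprocity: 3 ≡ 3 and 29 ≡ 1 (mod 4), so (3/29) = +(29/3).
Reduce top mod 3: now compute (2/3).
Pull out 2: since 3 ≡ 3 (mod 8), (2/3) = -1.
Reached (1/3) = 1. Collecting the sign flips along the way, the symbol is -1.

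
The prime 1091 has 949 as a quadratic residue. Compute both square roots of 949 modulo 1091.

168, 923

Since 1091 ≡ 3 (mod 4), a square root of 949 is 949^((1091+1)/4) = 949^273 mod 1091.
Repeated squaring: 949^2≡526, 949^4≡653, 949^8≡919, 949^16≡127, 949^32≡855, 949^64≡55, 949^128≡843, 949^256≡408 (mod 1091).
949^273 = 949^(256+16+1) ≡ 923 (mod 1091).
Check: 923² = 851929 ≡ 949 (mod 1091). The two roots are 168 and 923.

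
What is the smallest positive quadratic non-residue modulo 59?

(2/59) = −1, so 2 is the smallest positive non-residue mod 59.

2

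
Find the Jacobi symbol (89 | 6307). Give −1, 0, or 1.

-1

Reciprocity: 89 ≡ 1 and 6307 ≡ 3 (mod 4), so (89/6307) = +(6307/89).
Reduce top mod 89: now compute (77/89).
Reciprocity: 77 ≡ 1 and 89 ≡ 1 (mod 4), so (77/89) = +(89/77).
Reduce top mod 77: now compute (12/77).
Pull out 2^2: since 77 ≡ 5 (mod 8), (2/77) = -1, so (2/77)^2 = +1.
Reciprocity: 3 ≡ 3 and 77 ≡ 1 (mod 4), so (3/77) = +(77/3).
Reduce top mod 3: now compute (2/3).
Pull out 2: since 3 ≡ 3 (mod 8), (2/3) = -1.
Reached (1/3) = 1. Collecting the sign flips along the way, the symbol is -1.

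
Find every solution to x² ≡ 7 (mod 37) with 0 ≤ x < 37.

37 ≡ 1 (mod 4), so we find a root by search.
Trying successive values, 9² = 81 ≡ 7 (mod 37). The other root is 37 − 9 = 28.

9, 28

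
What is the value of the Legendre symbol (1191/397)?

First reduce: 1191 ≡ 0 (mod 397).
Top reduces to 0: gcd > 1, so the symbol is 0.

0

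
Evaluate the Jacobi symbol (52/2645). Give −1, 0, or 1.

Pull out 2^2: since 2645 ≡ 5 (mod 8), (2/2645) = -1, so (2/2645)^2 = +1.
Reciprocity: 13 ≡ 1 and 2645 ≡ 1 (mod 4), so (13/2645) = +(2645/13).
Reduce top mod 13: now compute (6/13).
Pull out 2: since 13 ≡ 5 (mod 8), (2/13) = -1.
Reciprocity: 3 ≡ 3 and 13 ≡ 1 (mod 4), so (3/13) = +(13/3).
Reduce top mod 3: now compute (1/3).
Reached (1/3) = 1. Collecting the sign flips along the way, the symbol is -1.

-1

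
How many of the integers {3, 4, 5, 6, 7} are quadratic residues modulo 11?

(3/11) = +1 → QR.
(4/11) = +1 → QR.
(5/11) = +1 → QR.
(6/11) = -1 → non-residue.
(7/11) = -1 → non-residue.
Total quadratic residues among the 5: 3.

3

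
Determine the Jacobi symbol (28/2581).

Pull out 2^2: since 2581 ≡ 5 (mod 8), (2/2581) = -1, so (2/2581)^2 = +1.
Reciprocity: 7 ≡ 3 and 2581 ≡ 1 (mod 4), so (7/2581) = +(2581/7).
Reduce top mod 7: now compute (5/7).
Reciprocity: 5 ≡ 1 and 7 ≡ 3 (mod 4), so (5/7) = +(7/5).
Reduce top mod 5: now compute (2/5).
Pull out 2: since 5 ≡ 5 (mod 8), (2/5) = -1.
Reached (1/5) = 1. Collecting the sign flips along the way, the symbol is -1.

-1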